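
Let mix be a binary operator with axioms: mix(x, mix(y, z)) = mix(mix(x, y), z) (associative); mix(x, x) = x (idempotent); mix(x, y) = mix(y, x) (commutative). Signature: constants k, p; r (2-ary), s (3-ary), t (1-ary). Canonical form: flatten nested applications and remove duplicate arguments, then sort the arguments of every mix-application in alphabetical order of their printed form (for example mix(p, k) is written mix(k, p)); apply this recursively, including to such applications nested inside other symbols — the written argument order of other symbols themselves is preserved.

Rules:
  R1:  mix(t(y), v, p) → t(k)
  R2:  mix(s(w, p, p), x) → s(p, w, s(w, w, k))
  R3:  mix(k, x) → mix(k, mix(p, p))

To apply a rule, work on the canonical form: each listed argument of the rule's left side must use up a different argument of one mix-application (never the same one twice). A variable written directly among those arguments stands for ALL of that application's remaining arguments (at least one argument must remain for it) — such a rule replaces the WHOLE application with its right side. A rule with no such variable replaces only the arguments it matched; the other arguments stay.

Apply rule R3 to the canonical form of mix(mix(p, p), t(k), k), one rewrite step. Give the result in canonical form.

Answer: mix(k, p)

Derivation:
Canonical form:  mix(k, p, t(k))
R3 matches:  uses k;  x := mix(p, t(k))
The extension variable absorbs all remaining arguments, so the whole application is rewritten.
New term:  mix(k, p)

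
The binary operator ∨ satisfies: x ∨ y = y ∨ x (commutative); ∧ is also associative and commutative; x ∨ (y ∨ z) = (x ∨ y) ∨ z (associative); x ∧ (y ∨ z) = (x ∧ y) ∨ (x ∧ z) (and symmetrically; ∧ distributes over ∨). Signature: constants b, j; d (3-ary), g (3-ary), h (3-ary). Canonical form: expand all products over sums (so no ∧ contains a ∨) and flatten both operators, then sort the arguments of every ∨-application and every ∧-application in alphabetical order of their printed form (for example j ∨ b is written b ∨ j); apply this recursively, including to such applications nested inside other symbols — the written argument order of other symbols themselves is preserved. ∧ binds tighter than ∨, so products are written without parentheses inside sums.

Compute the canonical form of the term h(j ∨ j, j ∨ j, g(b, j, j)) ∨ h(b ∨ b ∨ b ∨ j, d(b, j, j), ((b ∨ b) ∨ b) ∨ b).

Answer: h(b ∨ b ∨ b ∨ j, d(b, j, j), b ∨ b ∨ b ∨ b) ∨ h(j ∨ j, j ∨ j, g(b, j, j))

Derivation:
Merge nested applications:  h(j ∨ j, j ∨ j, g(b, j, j)) ∨ h(b ∨ b ∨ b ∨ j, d(b, j, j), b ∨ b ∨ b ∨ b)
Sort arguments:  h(b ∨ b ∨ b ∨ j, d(b, j, j), b ∨ b ∨ b ∨ b) ∨ h(j ∨ j, j ∨ j, g(b, j, j))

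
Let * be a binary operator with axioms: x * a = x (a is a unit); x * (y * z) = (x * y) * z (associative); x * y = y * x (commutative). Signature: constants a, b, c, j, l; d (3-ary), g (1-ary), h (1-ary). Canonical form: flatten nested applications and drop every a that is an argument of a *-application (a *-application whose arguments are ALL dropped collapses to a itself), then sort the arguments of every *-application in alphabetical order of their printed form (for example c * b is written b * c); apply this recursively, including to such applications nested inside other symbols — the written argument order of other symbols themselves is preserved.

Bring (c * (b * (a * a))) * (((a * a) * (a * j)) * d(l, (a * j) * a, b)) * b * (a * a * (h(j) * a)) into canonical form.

Answer: b * b * c * d(l, j, b) * h(j) * j

Derivation:
Flatten:  c * b * a * a * a * a * a * j * d(l, (a * j) * a, b) * b * a * a * h(j) * a
Simplify inside:  d(l, (a * j) * a, b)  →  d(l, j, b)
Units out:  drop a (×8)
Sort arguments:  b * b * c * d(l, j, b) * h(j) * j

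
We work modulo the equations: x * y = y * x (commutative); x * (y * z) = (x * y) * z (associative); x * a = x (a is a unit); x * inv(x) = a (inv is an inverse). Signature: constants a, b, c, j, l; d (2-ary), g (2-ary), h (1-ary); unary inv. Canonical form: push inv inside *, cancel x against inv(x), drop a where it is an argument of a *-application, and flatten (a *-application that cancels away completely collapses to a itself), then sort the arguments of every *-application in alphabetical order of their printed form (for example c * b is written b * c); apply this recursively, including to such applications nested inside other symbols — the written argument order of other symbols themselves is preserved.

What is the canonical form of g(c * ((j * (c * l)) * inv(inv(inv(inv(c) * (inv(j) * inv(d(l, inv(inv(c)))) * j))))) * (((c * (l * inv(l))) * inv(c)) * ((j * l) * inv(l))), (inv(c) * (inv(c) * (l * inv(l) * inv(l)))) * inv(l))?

Focus inside:  c * ((j * (c * l)) * inv(inv(inv(inv(c) * (inv(j) * inv(d(l, inv(inv(c)))) * j))))) * (((c * (l * inv(l))) * inv(c)) * ((j * l) * inv(l)))
Push inv inside:  distribute inv over * and collapse double inv
Collect:  c * c * c * j * j * l * d(l, c)
Sort:  c * c * c * d(l, c) * j * j * l
Put back:  g(c * c * c * d(l, c) * j * j * l, inv(c) * inv(c) * inv(l) * inv(l))

Answer: g(c * c * c * d(l, c) * j * j * l, inv(c) * inv(c) * inv(l) * inv(l))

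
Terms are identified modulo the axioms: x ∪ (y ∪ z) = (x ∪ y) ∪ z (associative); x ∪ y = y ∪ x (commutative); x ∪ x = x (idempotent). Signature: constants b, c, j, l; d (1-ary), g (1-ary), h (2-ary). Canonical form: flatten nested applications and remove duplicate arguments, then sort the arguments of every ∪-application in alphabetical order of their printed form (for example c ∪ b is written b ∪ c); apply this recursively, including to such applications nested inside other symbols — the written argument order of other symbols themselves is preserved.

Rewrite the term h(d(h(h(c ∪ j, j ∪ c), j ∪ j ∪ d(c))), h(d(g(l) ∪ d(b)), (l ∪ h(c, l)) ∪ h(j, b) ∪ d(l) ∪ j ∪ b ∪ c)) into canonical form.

Answer: h(d(h(h(c ∪ j, c ∪ j), d(c) ∪ j)), h(d(d(b) ∪ g(l)), b ∪ c ∪ d(l) ∪ h(c, l) ∪ h(j, b) ∪ j ∪ l))

Derivation:
Descend into:  (l ∪ h(c, l)) ∪ h(j, b) ∪ d(l) ∪ j ∪ b ∪ c
Flatten:  l ∪ h(c, l) ∪ h(j, b) ∪ d(l) ∪ j ∪ b ∪ c
Order the arguments:  b ∪ c ∪ d(l) ∪ h(c, l) ∪ h(j, b) ∪ j ∪ l
Put back:  h(d(h(h(c ∪ j, c ∪ j), d(c) ∪ j)), h(d(d(b) ∪ g(l)), b ∪ c ∪ d(l) ∪ h(c, l) ∪ h(j, b) ∪ j ∪ l))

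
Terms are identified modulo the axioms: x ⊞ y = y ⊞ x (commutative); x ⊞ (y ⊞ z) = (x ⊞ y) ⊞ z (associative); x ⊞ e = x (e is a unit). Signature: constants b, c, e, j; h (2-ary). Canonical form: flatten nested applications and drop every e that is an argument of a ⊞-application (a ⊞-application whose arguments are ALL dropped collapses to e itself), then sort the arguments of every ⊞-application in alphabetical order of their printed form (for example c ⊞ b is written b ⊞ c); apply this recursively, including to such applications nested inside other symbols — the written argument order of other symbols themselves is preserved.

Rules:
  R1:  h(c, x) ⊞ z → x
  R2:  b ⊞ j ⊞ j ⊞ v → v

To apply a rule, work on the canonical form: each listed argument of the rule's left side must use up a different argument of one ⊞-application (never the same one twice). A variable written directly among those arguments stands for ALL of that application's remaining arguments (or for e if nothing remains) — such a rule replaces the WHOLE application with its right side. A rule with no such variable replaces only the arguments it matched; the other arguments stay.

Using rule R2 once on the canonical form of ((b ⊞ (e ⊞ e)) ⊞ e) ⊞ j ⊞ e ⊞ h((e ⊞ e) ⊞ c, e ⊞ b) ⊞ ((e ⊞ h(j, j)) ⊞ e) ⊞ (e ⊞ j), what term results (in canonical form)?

Answer: h(c, b) ⊞ h(j, j)

Derivation:
Canonical form:  b ⊞ h(c, b) ⊞ h(j, j) ⊞ j ⊞ j
Apply R2:  consuming b, j, j;  v := h(c, b) ⊞ h(j, j)
The extension variable absorbs all remaining arguments, so the whole application is rewritten.
Result:  h(c, b) ⊞ h(j, j)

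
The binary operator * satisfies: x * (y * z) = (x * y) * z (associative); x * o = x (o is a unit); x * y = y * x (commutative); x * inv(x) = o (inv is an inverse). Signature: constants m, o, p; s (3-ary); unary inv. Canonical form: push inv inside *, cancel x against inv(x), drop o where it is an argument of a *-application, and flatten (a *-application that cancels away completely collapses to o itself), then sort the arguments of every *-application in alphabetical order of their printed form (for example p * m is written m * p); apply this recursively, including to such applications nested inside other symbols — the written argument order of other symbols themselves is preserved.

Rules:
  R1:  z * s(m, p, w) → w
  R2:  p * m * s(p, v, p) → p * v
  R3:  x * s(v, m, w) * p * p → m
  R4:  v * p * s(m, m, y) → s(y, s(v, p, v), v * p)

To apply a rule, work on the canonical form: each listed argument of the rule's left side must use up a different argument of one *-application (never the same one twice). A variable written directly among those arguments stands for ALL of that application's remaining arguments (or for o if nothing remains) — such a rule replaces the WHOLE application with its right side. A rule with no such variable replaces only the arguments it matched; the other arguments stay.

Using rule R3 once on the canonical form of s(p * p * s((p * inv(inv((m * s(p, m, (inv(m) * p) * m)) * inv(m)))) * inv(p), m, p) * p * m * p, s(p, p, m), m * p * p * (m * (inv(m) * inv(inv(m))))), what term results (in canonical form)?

Canonical form:  s(m * p * p * p * p * s(s(p, m, p), m, p), s(p, p, m), m * m * p * p)
Apply R3:  consuming p, p, s(s(p, m, p), m, p);  v := s(p, m, p), w := p, x := m * p * p
The variable takes the whole remainder — replace the entire application.
Giving:  s(m, s(p, p, m), m * m * p * p)

Answer: s(m, s(p, p, m), m * m * p * p)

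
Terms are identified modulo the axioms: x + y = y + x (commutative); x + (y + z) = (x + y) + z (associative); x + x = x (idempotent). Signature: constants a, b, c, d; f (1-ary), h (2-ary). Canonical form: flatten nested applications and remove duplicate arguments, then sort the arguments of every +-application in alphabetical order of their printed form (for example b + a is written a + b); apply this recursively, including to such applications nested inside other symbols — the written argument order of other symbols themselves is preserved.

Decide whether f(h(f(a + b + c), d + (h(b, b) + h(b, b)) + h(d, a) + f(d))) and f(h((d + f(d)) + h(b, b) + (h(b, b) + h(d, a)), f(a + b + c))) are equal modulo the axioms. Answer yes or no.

Answer: no — f(h(f(a + b + c), d + f(d) + h(b, b) + h(d, a))) vs f(h(d + f(d) + h(b, b) + h(d, a), f(a + b + c)))

Derivation:
Left:  f(h(f(a + b + c), d + (h(b, b) + h(b, b)) + h(d, a) + f(d)))
  Focus inside:  d + (h(b, b) + h(b, b)) + h(d, a) + f(d)
  Un-nest:  d + h(b, b) + h(b, b) + h(d, a) + f(d)
  Drop duplicates:  drop duplicate h(b, b)
  Sort:  d + f(d) + h(b, b) + h(d, a)
  Put back:  f(h(f(a + b + c), d + f(d) + h(b, b) + h(d, a)))
Right:  f(h((d + f(d)) + h(b, b) + (h(b, b) + h(d, a)), f(a + b + c)))
  Focus inside:  (d + f(d)) + h(b, b) + (h(b, b) + h(d, a))
  Flatten:  d + f(d) + h(b, b) + h(b, b) + h(d, a)
  Idempotence:  drop duplicate h(b, b)
  Sort arguments:  d + f(d) + h(b, b) + h(d, a)
  Reassemble:  f(h(d + f(d) + h(b, b) + h(d, a), f(a + b + c)))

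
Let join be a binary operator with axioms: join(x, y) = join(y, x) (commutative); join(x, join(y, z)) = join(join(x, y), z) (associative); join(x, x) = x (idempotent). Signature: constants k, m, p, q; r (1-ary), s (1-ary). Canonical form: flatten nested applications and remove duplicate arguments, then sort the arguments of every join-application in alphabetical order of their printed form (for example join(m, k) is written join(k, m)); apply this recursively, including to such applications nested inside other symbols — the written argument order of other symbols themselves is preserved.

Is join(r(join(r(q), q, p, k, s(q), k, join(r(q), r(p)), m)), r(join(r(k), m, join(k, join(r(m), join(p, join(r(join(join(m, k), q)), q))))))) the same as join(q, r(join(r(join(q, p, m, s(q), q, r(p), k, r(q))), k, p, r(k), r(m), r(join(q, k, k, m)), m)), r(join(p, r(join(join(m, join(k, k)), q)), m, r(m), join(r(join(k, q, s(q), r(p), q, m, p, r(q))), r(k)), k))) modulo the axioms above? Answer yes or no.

Answer: no — join(r(join(k, m, p, q, r(join(k, m, q)), r(k), r(m))), r(join(k, m, p, q, r(p), r(q), s(q)))) vs join(q, r(join(k, m, p, r(join(k, m, p, q, r(p), r(q), s(q))), r(join(k, m, q)), r(k), r(m))))

Derivation:
Left:  join(r(join(r(q), q, p, k, s(q), k, join(r(q), r(p)), m)), r(join(r(k), m, join(k, join(r(m), join(p, join(r(join(join(m, k), q)), q)))))))
  Simplify inside:  r(join(r(q), q, p, k, s(q), k, join(r(q), r(p)), m))  →  r(join(k, m, p, q, r(p), r(q), s(q)))
  Inside:  r(join(r(k), m, join(k, join(r(m), join(p, join(r(join(join(m, k), q)), q))))))  →  r(join(k, m, p, q, r(join(k, m, q)), r(k), r(m)))
  Order the arguments:  join(r(join(k, m, p, q, r(join(k, m, q)), r(k), r(m))), r(join(k, m, p, q, r(p), r(q), s(q))))
Right:  join(q, r(join(r(join(q, p, m, s(q), q, r(p), k, r(q))), k, p, r(k), r(m), r(join(q, k, k, m)), m)), r(join(p, r(join(join(m, join(k, k)), q)), m, r(m), join(r(join(k, q, s(q), r(p), q, m, p, r(q))), r(k)), k)))
  Simplify inside:  r(join(r(join(q, p, m, s(q), q, r(p), k, r(q))), k, p, r(k), r(m), r(join(q, k, k, m)), m))  →  r(join(k, m, p, r(join(k, m, p, q, r(p), r(q), s(q))), r(join(k, m, q)), r(k), r(m)))
  Inside:  r(join(p, r(join(join(m, join(k, k)), q)), m, r(m), join(r(join(k, q, s(q), r(p), q, m, p, r(q))), r(k)), k))  →  r(join(k, m, p, r(join(k, m, p, q, r(p), r(q), s(q))), r(join(k, m, q)), r(k), r(m)))
  Drop duplicates:  drop duplicate r(join(k, m, p, r(join(k, m, p, q, r(p), r(q), s(q))), r(join(k, m, q)), r(k), r(m)))
  Sort:  join(q, r(join(k, m, p, r(join(k, m, p, q, r(p), r(q), s(q))), r(join(k, m, q)), r(k), r(m))))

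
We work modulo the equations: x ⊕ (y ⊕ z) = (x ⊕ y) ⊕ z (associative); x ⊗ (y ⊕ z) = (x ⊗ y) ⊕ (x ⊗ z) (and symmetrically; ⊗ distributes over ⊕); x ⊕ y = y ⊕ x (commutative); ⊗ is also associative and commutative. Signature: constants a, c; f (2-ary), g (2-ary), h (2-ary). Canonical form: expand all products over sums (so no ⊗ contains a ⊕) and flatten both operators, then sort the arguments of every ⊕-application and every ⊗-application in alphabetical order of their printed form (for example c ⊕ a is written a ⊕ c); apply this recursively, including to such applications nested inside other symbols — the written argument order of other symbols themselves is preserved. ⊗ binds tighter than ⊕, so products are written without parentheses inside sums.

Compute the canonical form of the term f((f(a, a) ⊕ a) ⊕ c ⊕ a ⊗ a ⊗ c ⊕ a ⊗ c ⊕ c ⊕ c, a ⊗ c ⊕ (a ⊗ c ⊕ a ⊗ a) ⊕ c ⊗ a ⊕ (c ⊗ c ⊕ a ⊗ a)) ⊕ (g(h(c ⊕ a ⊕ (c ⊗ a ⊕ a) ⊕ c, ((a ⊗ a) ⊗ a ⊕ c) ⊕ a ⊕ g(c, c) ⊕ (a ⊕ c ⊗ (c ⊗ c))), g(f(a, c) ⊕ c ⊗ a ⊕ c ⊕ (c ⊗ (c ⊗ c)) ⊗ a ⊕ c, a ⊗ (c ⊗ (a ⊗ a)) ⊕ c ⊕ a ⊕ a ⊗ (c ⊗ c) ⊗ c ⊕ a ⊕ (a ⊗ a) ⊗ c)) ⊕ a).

Flatten:  f(a ⊕ a ⊗ a ⊗ c ⊕ a ⊗ c ⊕ c ⊕ c ⊕ c ⊕ f(a, a), a ⊗ a ⊕ a ⊗ a ⊕ a ⊗ c ⊕ a ⊗ c ⊕ a ⊗ c ⊕ c ⊗ c) ⊕ g(h(a ⊕ a ⊕ a ⊗ c ⊕ c ⊕ c, a ⊕ a ⊕ a ⊗ a ⊗ a ⊕ c ⊕ c ⊗ c ⊗ c ⊕ g(c, c)), g(a ⊗ c ⊕ a ⊗ c ⊗ c ⊗ c ⊕ c ⊕ c ⊕ f(a, c), a ⊕ a ⊕ a ⊗ a ⊗ a ⊗ c ⊕ a ⊗ a ⊗ c ⊕ a ⊗ c ⊗ c ⊗ c ⊕ c)) ⊕ a
Sort:  a ⊕ f(a ⊕ a ⊗ a ⊗ c ⊕ a ⊗ c ⊕ c ⊕ c ⊕ c ⊕ f(a, a), a ⊗ a ⊕ a ⊗ a ⊕ a ⊗ c ⊕ a ⊗ c ⊕ a ⊗ c ⊕ c ⊗ c) ⊕ g(h(a ⊕ a ⊕ a ⊗ c ⊕ c ⊕ c, a ⊕ a ⊕ a ⊗ a ⊗ a ⊕ c ⊕ c ⊗ c ⊗ c ⊕ g(c, c)), g(a ⊗ c ⊕ a ⊗ c ⊗ c ⊗ c ⊕ c ⊕ c ⊕ f(a, c), a ⊕ a ⊕ a ⊗ a ⊗ a ⊗ c ⊕ a ⊗ a ⊗ c ⊕ a ⊗ c ⊗ c ⊗ c ⊕ c))

Answer: a ⊕ f(a ⊕ a ⊗ a ⊗ c ⊕ a ⊗ c ⊕ c ⊕ c ⊕ c ⊕ f(a, a), a ⊗ a ⊕ a ⊗ a ⊕ a ⊗ c ⊕ a ⊗ c ⊕ a ⊗ c ⊕ c ⊗ c) ⊕ g(h(a ⊕ a ⊕ a ⊗ c ⊕ c ⊕ c, a ⊕ a ⊕ a ⊗ a ⊗ a ⊕ c ⊕ c ⊗ c ⊗ c ⊕ g(c, c)), g(a ⊗ c ⊕ a ⊗ c ⊗ c ⊗ c ⊕ c ⊕ c ⊕ f(a, c), a ⊕ a ⊕ a ⊗ a ⊗ a ⊗ c ⊕ a ⊗ a ⊗ c ⊕ a ⊗ c ⊗ c ⊗ c ⊕ c))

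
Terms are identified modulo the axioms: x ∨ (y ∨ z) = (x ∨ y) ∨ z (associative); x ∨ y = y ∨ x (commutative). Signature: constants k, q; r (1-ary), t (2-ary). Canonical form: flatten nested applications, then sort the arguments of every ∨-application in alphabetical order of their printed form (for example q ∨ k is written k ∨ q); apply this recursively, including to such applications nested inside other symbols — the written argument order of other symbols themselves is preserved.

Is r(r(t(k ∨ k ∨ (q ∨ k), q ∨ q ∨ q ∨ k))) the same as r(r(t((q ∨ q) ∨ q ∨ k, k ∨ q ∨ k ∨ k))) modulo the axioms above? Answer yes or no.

Left:  r(r(t(k ∨ k ∨ (q ∨ k), q ∨ q ∨ q ∨ k)))
  Work inside:  k ∨ k ∨ (q ∨ k)
  Merge nested applications:  k ∨ k ∨ q ∨ k
  Order the arguments:  k ∨ k ∨ k ∨ q
  Put back:  r(r(t(k ∨ k ∨ k ∨ q, k ∨ q ∨ q ∨ q)))
Right:  r(r(t((q ∨ q) ∨ q ∨ k, k ∨ q ∨ k ∨ k)))
  Descend into:  (q ∨ q) ∨ q ∨ k
  Flatten:  q ∨ q ∨ q ∨ k
  Sort:  k ∨ q ∨ q ∨ q
  Put back:  r(r(t(k ∨ q ∨ q ∨ q, k ∨ k ∨ k ∨ q)))

Answer: no — r(r(t(k ∨ k ∨ k ∨ q, k ∨ q ∨ q ∨ q))) vs r(r(t(k ∨ q ∨ q ∨ q, k ∨ k ∨ k ∨ q)))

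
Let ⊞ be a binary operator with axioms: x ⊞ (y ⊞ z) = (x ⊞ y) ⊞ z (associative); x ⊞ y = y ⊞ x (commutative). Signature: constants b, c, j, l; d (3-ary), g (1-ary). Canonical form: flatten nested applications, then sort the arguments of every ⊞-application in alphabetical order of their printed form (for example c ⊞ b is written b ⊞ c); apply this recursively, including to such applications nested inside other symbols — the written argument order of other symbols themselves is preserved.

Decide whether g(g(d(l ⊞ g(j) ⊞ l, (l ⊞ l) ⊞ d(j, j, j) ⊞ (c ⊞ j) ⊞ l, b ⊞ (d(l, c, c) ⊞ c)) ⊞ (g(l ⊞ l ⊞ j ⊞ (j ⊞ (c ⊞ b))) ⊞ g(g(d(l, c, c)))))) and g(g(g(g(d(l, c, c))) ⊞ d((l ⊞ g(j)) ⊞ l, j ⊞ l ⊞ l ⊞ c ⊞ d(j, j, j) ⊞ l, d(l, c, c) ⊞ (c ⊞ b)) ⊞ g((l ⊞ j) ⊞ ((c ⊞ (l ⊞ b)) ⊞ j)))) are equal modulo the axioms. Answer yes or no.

Answer: yes — both canonical forms are g(g(d(g(j) ⊞ l ⊞ l, c ⊞ d(j, j, j) ⊞ j ⊞ l ⊞ l ⊞ l, b ⊞ c ⊞ d(l, c, c)) ⊞ g(b ⊞ c ⊞ j ⊞ j ⊞ l ⊞ l) ⊞ g(g(d(l, c, c)))))

Derivation:
Left:  g(g(d(l ⊞ g(j) ⊞ l, (l ⊞ l) ⊞ d(j, j, j) ⊞ (c ⊞ j) ⊞ l, b ⊞ (d(l, c, c) ⊞ c)) ⊞ (g(l ⊞ l ⊞ j ⊞ (j ⊞ (c ⊞ b))) ⊞ g(g(d(l, c, c))))))
  Work inside:  d(l ⊞ g(j) ⊞ l, (l ⊞ l) ⊞ d(j, j, j) ⊞ (c ⊞ j) ⊞ l, b ⊞ (d(l, c, c) ⊞ c)) ⊞ (g(l ⊞ l ⊞ j ⊞ (j ⊞ (c ⊞ b))) ⊞ g(g(d(l, c, c))))
  Merge nested applications:  d(l ⊞ g(j) ⊞ l, (l ⊞ l) ⊞ d(j, j, j) ⊞ (c ⊞ j) ⊞ l, b ⊞ (d(l, c, c) ⊞ c)) ⊞ g(l ⊞ l ⊞ j ⊞ (j ⊞ (c ⊞ b))) ⊞ g(g(d(l, c, c)))
  Simplify inside:  d(l ⊞ g(j) ⊞ l, (l ⊞ l) ⊞ d(j, j, j) ⊞ (c ⊞ j) ⊞ l, b ⊞ (d(l, c, c) ⊞ c))  →  d(g(j) ⊞ l ⊞ l, c ⊞ d(j, j, j) ⊞ j ⊞ l ⊞ l ⊞ l, b ⊞ c ⊞ d(l, c, c))
  Canonicalize subterm:  g(l ⊞ l ⊞ j ⊞ (j ⊞ (c ⊞ b)))  →  g(b ⊞ c ⊞ j ⊞ j ⊞ l ⊞ l)
  Sort:  d(g(j) ⊞ l ⊞ l, c ⊞ d(j, j, j) ⊞ j ⊞ l ⊞ l ⊞ l, b ⊞ c ⊞ d(l, c, c)) ⊞ g(b ⊞ c ⊞ j ⊞ j ⊞ l ⊞ l) ⊞ g(g(d(l, c, c)))
  Rebuild:  g(g(d(g(j) ⊞ l ⊞ l, c ⊞ d(j, j, j) ⊞ j ⊞ l ⊞ l ⊞ l, b ⊞ c ⊞ d(l, c, c)) ⊞ g(b ⊞ c ⊞ j ⊞ j ⊞ l ⊞ l) ⊞ g(g(d(l, c, c)))))
Right:  g(g(g(g(d(l, c, c))) ⊞ d((l ⊞ g(j)) ⊞ l, j ⊞ l ⊞ l ⊞ c ⊞ d(j, j, j) ⊞ l, d(l, c, c) ⊞ (c ⊞ b)) ⊞ g((l ⊞ j) ⊞ ((c ⊞ (l ⊞ b)) ⊞ j))))
  Work inside:  g(g(d(l, c, c))) ⊞ d((l ⊞ g(j)) ⊞ l, j ⊞ l ⊞ l ⊞ c ⊞ d(j, j, j) ⊞ l, d(l, c, c) ⊞ (c ⊞ b)) ⊞ g((l ⊞ j) ⊞ ((c ⊞ (l ⊞ b)) ⊞ j))
  Canonicalize subterm:  d((l ⊞ g(j)) ⊞ l, j ⊞ l ⊞ l ⊞ c ⊞ d(j, j, j) ⊞ l, d(l, c, c) ⊞ (c ⊞ b))  →  d(g(j) ⊞ l ⊞ l, c ⊞ d(j, j, j) ⊞ j ⊞ l ⊞ l ⊞ l, b ⊞ c ⊞ d(l, c, c))
  Inside:  g((l ⊞ j) ⊞ ((c ⊞ (l ⊞ b)) ⊞ j))  →  g(b ⊞ c ⊞ j ⊞ j ⊞ l ⊞ l)
  Order the arguments:  d(g(j) ⊞ l ⊞ l, c ⊞ d(j, j, j) ⊞ j ⊞ l ⊞ l ⊞ l, b ⊞ c ⊞ d(l, c, c)) ⊞ g(b ⊞ c ⊞ j ⊞ j ⊞ l ⊞ l) ⊞ g(g(d(l, c, c)))
  Reassemble:  g(g(d(g(j) ⊞ l ⊞ l, c ⊞ d(j, j, j) ⊞ j ⊞ l ⊞ l ⊞ l, b ⊞ c ⊞ d(l, c, c)) ⊞ g(b ⊞ c ⊞ j ⊞ j ⊞ l ⊞ l) ⊞ g(g(d(l, c, c)))))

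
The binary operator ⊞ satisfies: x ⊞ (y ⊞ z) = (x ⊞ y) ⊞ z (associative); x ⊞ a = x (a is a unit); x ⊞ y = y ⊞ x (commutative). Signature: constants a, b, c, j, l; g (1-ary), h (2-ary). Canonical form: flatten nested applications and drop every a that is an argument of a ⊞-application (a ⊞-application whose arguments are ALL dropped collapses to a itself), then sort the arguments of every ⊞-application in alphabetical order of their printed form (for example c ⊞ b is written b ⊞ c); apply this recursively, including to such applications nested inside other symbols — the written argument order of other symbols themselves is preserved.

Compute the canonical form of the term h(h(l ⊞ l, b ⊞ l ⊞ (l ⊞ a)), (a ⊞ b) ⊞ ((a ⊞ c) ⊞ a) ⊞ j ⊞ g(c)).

Answer: h(h(l ⊞ l, b ⊞ l ⊞ l), b ⊞ c ⊞ g(c) ⊞ j)

Derivation:
Focus inside:  (a ⊞ b) ⊞ ((a ⊞ c) ⊞ a) ⊞ j ⊞ g(c)
Flatten:  a ⊞ b ⊞ a ⊞ c ⊞ a ⊞ j ⊞ g(c)
Units out:  drop a (×3)
Order the arguments:  b ⊞ c ⊞ g(c) ⊞ j
Reassemble:  h(h(l ⊞ l, b ⊞ l ⊞ l), b ⊞ c ⊞ g(c) ⊞ j)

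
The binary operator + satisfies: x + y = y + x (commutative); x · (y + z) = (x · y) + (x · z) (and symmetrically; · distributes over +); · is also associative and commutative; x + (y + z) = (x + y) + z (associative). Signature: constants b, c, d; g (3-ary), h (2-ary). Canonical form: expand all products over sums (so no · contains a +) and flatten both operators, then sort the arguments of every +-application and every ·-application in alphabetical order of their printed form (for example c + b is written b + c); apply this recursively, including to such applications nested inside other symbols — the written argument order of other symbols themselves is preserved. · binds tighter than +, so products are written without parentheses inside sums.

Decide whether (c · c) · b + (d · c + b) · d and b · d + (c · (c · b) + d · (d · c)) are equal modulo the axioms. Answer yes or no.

Answer: yes — both canonical forms are b · c · c + b · d + c · d · d

Derivation:
Left:  (c · c) · b + (d · c + b) · d
  Expand products over sums:  b · c · c + c · d · d + b · d
  Sort:  b · c · c + b · d + c · d · d
Right:  b · d + (c · (c · b) + d · (d · c))
  Flatten:  b · d + b · c · c + c · d · d
  Sort:  b · c · c + b · d + c · d · d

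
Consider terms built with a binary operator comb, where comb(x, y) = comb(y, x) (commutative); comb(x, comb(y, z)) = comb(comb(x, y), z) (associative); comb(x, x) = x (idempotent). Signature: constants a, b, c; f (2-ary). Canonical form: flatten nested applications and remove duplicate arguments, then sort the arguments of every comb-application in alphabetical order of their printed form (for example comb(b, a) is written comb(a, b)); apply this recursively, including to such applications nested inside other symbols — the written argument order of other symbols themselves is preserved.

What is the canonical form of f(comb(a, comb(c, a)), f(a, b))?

Answer: f(comb(a, c), f(a, b))

Derivation:
Descend into:  comb(a, comb(c, a))
Un-nest:  comb(a, c, a)
Drop duplicates:  drop duplicate a
Order the arguments:  comb(a, c)
Reassemble:  f(comb(a, c), f(a, b))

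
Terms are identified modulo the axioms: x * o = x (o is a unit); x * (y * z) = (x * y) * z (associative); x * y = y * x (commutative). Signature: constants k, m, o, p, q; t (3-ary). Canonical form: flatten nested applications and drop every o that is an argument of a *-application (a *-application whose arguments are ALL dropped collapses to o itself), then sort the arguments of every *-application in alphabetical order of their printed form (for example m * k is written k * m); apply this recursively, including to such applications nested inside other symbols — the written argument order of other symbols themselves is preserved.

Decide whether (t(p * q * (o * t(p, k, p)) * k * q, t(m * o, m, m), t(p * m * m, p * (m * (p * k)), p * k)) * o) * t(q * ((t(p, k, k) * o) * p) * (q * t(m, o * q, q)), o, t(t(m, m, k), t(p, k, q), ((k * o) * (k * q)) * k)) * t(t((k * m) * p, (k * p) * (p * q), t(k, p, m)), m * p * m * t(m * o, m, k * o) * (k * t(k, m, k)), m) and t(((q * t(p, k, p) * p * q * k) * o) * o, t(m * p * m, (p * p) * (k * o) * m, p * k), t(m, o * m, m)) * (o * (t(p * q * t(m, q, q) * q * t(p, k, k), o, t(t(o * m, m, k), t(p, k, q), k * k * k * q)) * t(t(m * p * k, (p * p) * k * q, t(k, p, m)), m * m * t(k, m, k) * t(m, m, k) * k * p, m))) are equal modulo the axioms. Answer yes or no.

Answer: no — t(k * p * q * q * t(p, k, p), t(m, m, m), t(m * m * p, k * m * p * p, k * p)) * t(p * q * q * t(m, q, q) * t(p, k, k), o, t(t(m, m, k), t(p, k, q), k * k * k * q)) * t(t(k * m * p, k * p * p * q, t(k, p, m)), k * m * m * p * t(k, m, k) * t(m, m, k), m) vs t(k * p * q * q * t(p, k, p), t(m * m * p, k * m * p * p, k * p), t(m, m, m)) * t(p * q * q * t(m, q, q) * t(p, k, k), o, t(t(m, m, k), t(p, k, q), k * k * k * q)) * t(t(k * m * p, k * p * p * q, t(k, p, m)), k * m * m * p * t(k, m, k) * t(m, m, k), m)

Derivation:
Left:  (t(p * q * (o * t(p, k, p)) * k * q, t(m * o, m, m), t(p * m * m, p * (m * (p * k)), p * k)) * o) * t(q * ((t(p, k, k) * o) * p) * (q * t(m, o * q, q)), o, t(t(m, m, k), t(p, k, q), ((k * o) * (k * q)) * k)) * t(t((k * m) * p, (k * p) * (p * q), t(k, p, m)), m * p * m * t(m * o, m, k * o) * (k * t(k, m, k)), m)
  Merge nested applications:  t(p * q * (o * t(p, k, p)) * k * q, t(m * o, m, m), t(p * m * m, p * (m * (p * k)), p * k)) * o * t(q * ((t(p, k, k) * o) * p) * (q * t(m, o * q, q)), o, t(t(m, m, k), t(p, k, q), ((k * o) * (k * q)) * k)) * t(t((k * m) * p, (k * p) * (p * q), t(k, p, m)), m * p * m * t(m * o, m, k * o) * (k * t(k, m, k)), m)
  Simplify inside:  t(p * q * (o * t(p, k, p)) * k * q, t(m * o, m, m), t(p * m * m, p * (m * (p * k)), p * k))  →  t(k * p * q * q * t(p, k, p), t(m, m, m), t(m * m * p, k * m * p * p, k * p))
  Simplify inside:  t(q * ((t(p, k, k) * o) * p) * (q * t(m, o * q, q)), o, t(t(m, m, k), t(p, k, q), ((k * o) * (k * q)) * k))  →  t(p * q * q * t(m, q, q) * t(p, k, k), o, t(t(m, m, k), t(p, k, q), k * k * k * q))
  Simplify inside:  t(t((k * m) * p, (k * p) * (p * q), t(k, p, m)), m * p * m * t(m * o, m, k * o) * (k * t(k, m, k)), m)  →  t(t(k * m * p, k * p * p * q, t(k, p, m)), k * m * m * p * t(k, m, k) * t(m, m, k), m)
  Unit:  drop o
  Sort arguments:  t(k * p * q * q * t(p, k, p), t(m, m, m), t(m * m * p, k * m * p * p, k * p)) * t(p * q * q * t(m, q, q) * t(p, k, k), o, t(t(m, m, k), t(p, k, q), k * k * k * q)) * t(t(k * m * p, k * p * p * q, t(k, p, m)), k * m * m * p * t(k, m, k) * t(m, m, k), m)
Right:  t(((q * t(p, k, p) * p * q * k) * o) * o, t(m * p * m, (p * p) * (k * o) * m, p * k), t(m, o * m, m)) * (o * (t(p * q * t(m, q, q) * q * t(p, k, k), o, t(t(o * m, m, k), t(p, k, q), k * k * k * q)) * t(t(m * p * k, (p * p) * k * q, t(k, p, m)), m * m * t(k, m, k) * t(m, m, k) * k * p, m)))
  Merge nested applications:  t(((q * t(p, k, p) * p * q * k) * o) * o, t(m * p * m, (p * p) * (k * o) * m, p * k), t(m, o * m, m)) * o * t(p * q * t(m, q, q) * q * t(p, k, k), o, t(t(o * m, m, k), t(p, k, q), k * k * k * q)) * t(t(m * p * k, (p * p) * k * q, t(k, p, m)), m * m * t(k, m, k) * t(m, m, k) * k * p, m)
  Canonicalize subterm:  t(((q * t(p, k, p) * p * q * k) * o) * o, t(m * p * m, (p * p) * (k * o) * m, p * k), t(m, o * m, m))  →  t(k * p * q * q * t(p, k, p), t(m * m * p, k * m * p * p, k * p), t(m, m, m))
  Canonicalize subterm:  t(p * q * t(m, q, q) * q * t(p, k, k), o, t(t(o * m, m, k), t(p, k, q), k * k * k * q))  →  t(p * q * q * t(m, q, q) * t(p, k, k), o, t(t(m, m, k), t(p, k, q), k * k * k * q))
  Canonicalize subterm:  t(t(m * p * k, (p * p) * k * q, t(k, p, m)), m * m * t(k, m, k) * t(m, m, k) * k * p, m)  →  t(t(k * m * p, k * p * p * q, t(k, p, m)), k * m * m * p * t(k, m, k) * t(m, m, k), m)
  Units out:  drop o
  Sort:  t(k * p * q * q * t(p, k, p), t(m * m * p, k * m * p * p, k * p), t(m, m, m)) * t(p * q * q * t(m, q, q) * t(p, k, k), o, t(t(m, m, k), t(p, k, q), k * k * k * q)) * t(t(k * m * p, k * p * p * q, t(k, p, m)), k * m * m * p * t(k, m, k) * t(m, m, k), m)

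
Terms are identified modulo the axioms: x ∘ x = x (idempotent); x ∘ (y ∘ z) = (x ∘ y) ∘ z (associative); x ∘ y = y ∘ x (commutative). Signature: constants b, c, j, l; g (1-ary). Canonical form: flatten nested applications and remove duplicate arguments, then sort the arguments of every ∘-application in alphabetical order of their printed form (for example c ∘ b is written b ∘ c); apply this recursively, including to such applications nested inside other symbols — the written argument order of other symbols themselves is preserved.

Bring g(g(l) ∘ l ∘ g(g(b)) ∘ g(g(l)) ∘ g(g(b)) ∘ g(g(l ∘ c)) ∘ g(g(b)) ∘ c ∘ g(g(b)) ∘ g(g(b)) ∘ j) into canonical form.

Answer: g(c ∘ g(g(b)) ∘ g(g(c ∘ l)) ∘ g(g(l)) ∘ g(l) ∘ j ∘ l)

Derivation:
Work inside:  g(l) ∘ l ∘ g(g(b)) ∘ g(g(l)) ∘ g(g(b)) ∘ g(g(l ∘ c)) ∘ g(g(b)) ∘ c ∘ g(g(b)) ∘ g(g(b)) ∘ j
Simplify inside:  g(g(l ∘ c))  →  g(g(c ∘ l))
Idempotence:  drop duplicate g(g(b)), g(g(b)), g(g(b)), g(g(b))
Sort arguments:  c ∘ g(g(b)) ∘ g(g(c ∘ l)) ∘ g(g(l)) ∘ g(l) ∘ j ∘ l
Reassemble:  g(c ∘ g(g(b)) ∘ g(g(c ∘ l)) ∘ g(g(l)) ∘ g(l) ∘ j ∘ l)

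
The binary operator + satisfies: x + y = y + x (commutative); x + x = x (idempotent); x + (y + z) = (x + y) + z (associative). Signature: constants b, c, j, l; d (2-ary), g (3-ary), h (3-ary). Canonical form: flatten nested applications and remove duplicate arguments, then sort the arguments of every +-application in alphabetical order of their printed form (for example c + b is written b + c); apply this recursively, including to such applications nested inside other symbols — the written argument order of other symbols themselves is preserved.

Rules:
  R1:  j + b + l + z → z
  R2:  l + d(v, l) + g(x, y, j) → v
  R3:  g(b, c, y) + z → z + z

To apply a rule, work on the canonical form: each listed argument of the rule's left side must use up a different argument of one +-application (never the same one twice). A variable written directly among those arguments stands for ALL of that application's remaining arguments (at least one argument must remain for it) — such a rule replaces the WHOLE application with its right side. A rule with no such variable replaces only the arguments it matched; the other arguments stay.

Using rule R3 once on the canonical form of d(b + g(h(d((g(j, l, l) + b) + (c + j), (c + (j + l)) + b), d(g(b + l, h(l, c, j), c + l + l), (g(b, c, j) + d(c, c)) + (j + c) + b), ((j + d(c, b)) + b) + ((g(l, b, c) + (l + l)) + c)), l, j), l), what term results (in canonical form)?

Canonical form:  d(b + g(h(d(b + c + g(j, l, l) + j, b + c + j + l), d(g(b + l, h(l, c, j), c + l), b + c + d(c, c) + g(b, c, j) + j), b + c + d(c, b) + g(l, b, c) + j + l), l, j), l)
R3 matches:  uses g(b, c, j);  y := j, z := b + c + d(c, c) + j
The extension variable absorbs all remaining arguments, so the whole application is rewritten.
Giving:  d(b + g(h(d(b + c + g(j, l, l) + j, b + c + j + l), d(g(b + l, h(l, c, j), c + l), b + c + d(c, c) + j), b + c + d(c, b) + g(l, b, c) + j + l), l, j), l)

Answer: d(b + g(h(d(b + c + g(j, l, l) + j, b + c + j + l), d(g(b + l, h(l, c, j), c + l), b + c + d(c, c) + j), b + c + d(c, b) + g(l, b, c) + j + l), l, j), l)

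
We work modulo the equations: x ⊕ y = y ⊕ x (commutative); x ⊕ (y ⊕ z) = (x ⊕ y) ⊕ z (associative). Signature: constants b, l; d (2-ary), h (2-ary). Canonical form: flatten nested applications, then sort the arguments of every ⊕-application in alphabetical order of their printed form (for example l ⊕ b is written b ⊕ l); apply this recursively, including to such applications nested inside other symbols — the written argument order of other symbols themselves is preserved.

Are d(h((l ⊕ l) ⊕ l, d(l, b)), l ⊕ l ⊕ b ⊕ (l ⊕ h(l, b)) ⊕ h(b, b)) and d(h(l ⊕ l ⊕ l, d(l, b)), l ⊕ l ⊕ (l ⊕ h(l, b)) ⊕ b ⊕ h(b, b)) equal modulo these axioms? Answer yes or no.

Left:  d(h((l ⊕ l) ⊕ l, d(l, b)), l ⊕ l ⊕ b ⊕ (l ⊕ h(l, b)) ⊕ h(b, b))
  Work inside:  l ⊕ l ⊕ b ⊕ (l ⊕ h(l, b)) ⊕ h(b, b)
  Merge nested applications:  l ⊕ l ⊕ b ⊕ l ⊕ h(l, b) ⊕ h(b, b)
  Order the arguments:  b ⊕ h(b, b) ⊕ h(l, b) ⊕ l ⊕ l ⊕ l
  Rebuild:  d(h(l ⊕ l ⊕ l, d(l, b)), b ⊕ h(b, b) ⊕ h(l, b) ⊕ l ⊕ l ⊕ l)
Right:  d(h(l ⊕ l ⊕ l, d(l, b)), l ⊕ l ⊕ (l ⊕ h(l, b)) ⊕ b ⊕ h(b, b))
  Descend into:  l ⊕ l ⊕ (l ⊕ h(l, b)) ⊕ b ⊕ h(b, b)
  Un-nest:  l ⊕ l ⊕ l ⊕ h(l, b) ⊕ b ⊕ h(b, b)
  Order the arguments:  b ⊕ h(b, b) ⊕ h(l, b) ⊕ l ⊕ l ⊕ l
  Rebuild:  d(h(l ⊕ l ⊕ l, d(l, b)), b ⊕ h(b, b) ⊕ h(l, b) ⊕ l ⊕ l ⊕ l)

Answer: yes — both canonical forms are d(h(l ⊕ l ⊕ l, d(l, b)), b ⊕ h(b, b) ⊕ h(l, b) ⊕ l ⊕ l ⊕ l)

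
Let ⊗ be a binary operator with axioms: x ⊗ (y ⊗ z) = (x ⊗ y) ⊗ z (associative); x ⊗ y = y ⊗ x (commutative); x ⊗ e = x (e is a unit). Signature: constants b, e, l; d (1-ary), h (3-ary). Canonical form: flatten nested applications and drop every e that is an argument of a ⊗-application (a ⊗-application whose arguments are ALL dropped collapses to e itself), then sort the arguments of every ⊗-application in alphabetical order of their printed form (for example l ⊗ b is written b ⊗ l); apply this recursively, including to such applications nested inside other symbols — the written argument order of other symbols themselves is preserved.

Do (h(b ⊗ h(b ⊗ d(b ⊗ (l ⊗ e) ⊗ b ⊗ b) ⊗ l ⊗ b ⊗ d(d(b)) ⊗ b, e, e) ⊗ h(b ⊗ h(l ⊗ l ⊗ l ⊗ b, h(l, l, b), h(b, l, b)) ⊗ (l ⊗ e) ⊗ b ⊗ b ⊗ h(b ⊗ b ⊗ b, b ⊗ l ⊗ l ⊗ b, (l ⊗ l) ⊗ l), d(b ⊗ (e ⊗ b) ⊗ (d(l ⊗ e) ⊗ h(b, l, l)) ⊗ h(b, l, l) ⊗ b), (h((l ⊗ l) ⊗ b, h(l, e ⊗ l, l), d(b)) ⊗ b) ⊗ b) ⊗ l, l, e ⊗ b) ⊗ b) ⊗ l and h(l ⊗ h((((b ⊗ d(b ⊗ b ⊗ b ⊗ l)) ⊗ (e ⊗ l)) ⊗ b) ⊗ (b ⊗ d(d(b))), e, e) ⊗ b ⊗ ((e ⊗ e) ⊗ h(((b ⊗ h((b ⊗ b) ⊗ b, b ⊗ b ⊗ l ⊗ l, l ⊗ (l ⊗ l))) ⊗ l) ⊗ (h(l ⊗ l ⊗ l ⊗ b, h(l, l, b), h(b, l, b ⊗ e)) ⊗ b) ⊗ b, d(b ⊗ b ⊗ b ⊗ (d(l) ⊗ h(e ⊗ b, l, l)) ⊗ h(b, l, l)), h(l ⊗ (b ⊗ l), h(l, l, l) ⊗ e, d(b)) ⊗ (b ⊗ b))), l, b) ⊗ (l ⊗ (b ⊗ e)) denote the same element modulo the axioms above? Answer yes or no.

Left:  (h(b ⊗ h(b ⊗ d(b ⊗ (l ⊗ e) ⊗ b ⊗ b) ⊗ l ⊗ b ⊗ d(d(b)) ⊗ b, e, e) ⊗ h(b ⊗ h(l ⊗ l ⊗ l ⊗ b, h(l, l, b), h(b, l, b)) ⊗ (l ⊗ e) ⊗ b ⊗ b ⊗ h(b ⊗ b ⊗ b, b ⊗ l ⊗ l ⊗ b, (l ⊗ l) ⊗ l), d(b ⊗ (e ⊗ b) ⊗ (d(l ⊗ e) ⊗ h(b, l, l)) ⊗ h(b, l, l) ⊗ b), (h((l ⊗ l) ⊗ b, h(l, e ⊗ l, l), d(b)) ⊗ b) ⊗ b) ⊗ l, l, e ⊗ b) ⊗ b) ⊗ l
  Merge nested applications:  h(b ⊗ h(b ⊗ d(b ⊗ (l ⊗ e) ⊗ b ⊗ b) ⊗ l ⊗ b ⊗ d(d(b)) ⊗ b, e, e) ⊗ h(b ⊗ h(l ⊗ l ⊗ l ⊗ b, h(l, l, b), h(b, l, b)) ⊗ (l ⊗ e) ⊗ b ⊗ b ⊗ h(b ⊗ b ⊗ b, b ⊗ l ⊗ l ⊗ b, (l ⊗ l) ⊗ l), d(b ⊗ (e ⊗ b) ⊗ (d(l ⊗ e) ⊗ h(b, l, l)) ⊗ h(b, l, l) ⊗ b), (h((l ⊗ l) ⊗ b, h(l, e ⊗ l, l), d(b)) ⊗ b) ⊗ b) ⊗ l, l, e ⊗ b) ⊗ b ⊗ l
  Canonicalize subterm:  h(b ⊗ h(b ⊗ d(b ⊗ (l ⊗ e) ⊗ b ⊗ b) ⊗ l ⊗ b ⊗ d(d(b)) ⊗ b, e, e) ⊗ h(b ⊗ h(l ⊗ l ⊗ l ⊗ b, h(l, l, b), h(b, l, b)) ⊗ (l ⊗ e) ⊗ b ⊗ b ⊗ h(b ⊗ b ⊗ b, b ⊗ l ⊗ l ⊗ b, (l ⊗ l) ⊗ l), d(b ⊗ (e ⊗ b) ⊗ (d(l ⊗ e) ⊗ h(b, l, l)) ⊗ h(b, l, l) ⊗ b), (h((l ⊗ l) ⊗ b, h(l, e ⊗ l, l), d(b)) ⊗ b) ⊗ b) ⊗ l, l, e ⊗ b)  →  h(b ⊗ h(b ⊗ b ⊗ b ⊗ d(b ⊗ b ⊗ b ⊗ l) ⊗ d(d(b)) ⊗ l, e, e) ⊗ h(b ⊗ b ⊗ b ⊗ h(b ⊗ b ⊗ b, b ⊗ b ⊗ l ⊗ l, l ⊗ l ⊗ l) ⊗ h(b ⊗ l ⊗ l ⊗ l, h(l, l, b), h(b, l, b)) ⊗ l, d(b ⊗ b ⊗ b ⊗ d(l) ⊗ h(b, l, l) ⊗ h(b, l, l)), b ⊗ b ⊗ h(b ⊗ l ⊗ l, h(l, l, l), d(b))) ⊗ l, l, b)
  Sort arguments:  b ⊗ h(b ⊗ h(b ⊗ b ⊗ b ⊗ d(b ⊗ b ⊗ b ⊗ l) ⊗ d(d(b)) ⊗ l, e, e) ⊗ h(b ⊗ b ⊗ b ⊗ h(b ⊗ b ⊗ b, b ⊗ b ⊗ l ⊗ l, l ⊗ l ⊗ l) ⊗ h(b ⊗ l ⊗ l ⊗ l, h(l, l, b), h(b, l, b)) ⊗ l, d(b ⊗ b ⊗ b ⊗ d(l) ⊗ h(b, l, l) ⊗ h(b, l, l)), b ⊗ b ⊗ h(b ⊗ l ⊗ l, h(l, l, l), d(b))) ⊗ l, l, b) ⊗ l
Right:  h(l ⊗ h((((b ⊗ d(b ⊗ b ⊗ b ⊗ l)) ⊗ (e ⊗ l)) ⊗ b) ⊗ (b ⊗ d(d(b))), e, e) ⊗ b ⊗ ((e ⊗ e) ⊗ h(((b ⊗ h((b ⊗ b) ⊗ b, b ⊗ b ⊗ l ⊗ l, l ⊗ (l ⊗ l))) ⊗ l) ⊗ (h(l ⊗ l ⊗ l ⊗ b, h(l, l, b), h(b, l, b ⊗ e)) ⊗ b) ⊗ b, d(b ⊗ b ⊗ b ⊗ (d(l) ⊗ h(e ⊗ b, l, l)) ⊗ h(b, l, l)), h(l ⊗ (b ⊗ l), h(l, l, l) ⊗ e, d(b)) ⊗ (b ⊗ b))), l, b) ⊗ (l ⊗ (b ⊗ e))
  Merge nested applications:  h(l ⊗ h((((b ⊗ d(b ⊗ b ⊗ b ⊗ l)) ⊗ (e ⊗ l)) ⊗ b) ⊗ (b ⊗ d(d(b))), e, e) ⊗ b ⊗ ((e ⊗ e) ⊗ h(((b ⊗ h((b ⊗ b) ⊗ b, b ⊗ b ⊗ l ⊗ l, l ⊗ (l ⊗ l))) ⊗ l) ⊗ (h(l ⊗ l ⊗ l ⊗ b, h(l, l, b), h(b, l, b ⊗ e)) ⊗ b) ⊗ b, d(b ⊗ b ⊗ b ⊗ (d(l) ⊗ h(e ⊗ b, l, l)) ⊗ h(b, l, l)), h(l ⊗ (b ⊗ l), h(l, l, l) ⊗ e, d(b)) ⊗ (b ⊗ b))), l, b) ⊗ l ⊗ b ⊗ e
  Inside:  h(l ⊗ h((((b ⊗ d(b ⊗ b ⊗ b ⊗ l)) ⊗ (e ⊗ l)) ⊗ b) ⊗ (b ⊗ d(d(b))), e, e) ⊗ b ⊗ ((e ⊗ e) ⊗ h(((b ⊗ h((b ⊗ b) ⊗ b, b ⊗ b ⊗ l ⊗ l, l ⊗ (l ⊗ l))) ⊗ l) ⊗ (h(l ⊗ l ⊗ l ⊗ b, h(l, l, b), h(b, l, b ⊗ e)) ⊗ b) ⊗ b, d(b ⊗ b ⊗ b ⊗ (d(l) ⊗ h(e ⊗ b, l, l)) ⊗ h(b, l, l)), h(l ⊗ (b ⊗ l), h(l, l, l) ⊗ e, d(b)) ⊗ (b ⊗ b))), l, b)  →  h(b ⊗ h(b ⊗ b ⊗ b ⊗ d(b ⊗ b ⊗ b ⊗ l) ⊗ d(d(b)) ⊗ l, e, e) ⊗ h(b ⊗ b ⊗ b ⊗ h(b ⊗ b ⊗ b, b ⊗ b ⊗ l ⊗ l, l ⊗ l ⊗ l) ⊗ h(b ⊗ l ⊗ l ⊗ l, h(l, l, b), h(b, l, b)) ⊗ l, d(b ⊗ b ⊗ b ⊗ d(l) ⊗ h(b, l, l) ⊗ h(b, l, l)), b ⊗ b ⊗ h(b ⊗ l ⊗ l, h(l, l, l), d(b))) ⊗ l, l, b)
  Drop the unit:  drop e
  Sort:  b ⊗ h(b ⊗ h(b ⊗ b ⊗ b ⊗ d(b ⊗ b ⊗ b ⊗ l) ⊗ d(d(b)) ⊗ l, e, e) ⊗ h(b ⊗ b ⊗ b ⊗ h(b ⊗ b ⊗ b, b ⊗ b ⊗ l ⊗ l, l ⊗ l ⊗ l) ⊗ h(b ⊗ l ⊗ l ⊗ l, h(l, l, b), h(b, l, b)) ⊗ l, d(b ⊗ b ⊗ b ⊗ d(l) ⊗ h(b, l, l) ⊗ h(b, l, l)), b ⊗ b ⊗ h(b ⊗ l ⊗ l, h(l, l, l), d(b))) ⊗ l, l, b) ⊗ l

Answer: yes — both canonical forms are b ⊗ h(b ⊗ h(b ⊗ b ⊗ b ⊗ d(b ⊗ b ⊗ b ⊗ l) ⊗ d(d(b)) ⊗ l, e, e) ⊗ h(b ⊗ b ⊗ b ⊗ h(b ⊗ b ⊗ b, b ⊗ b ⊗ l ⊗ l, l ⊗ l ⊗ l) ⊗ h(b ⊗ l ⊗ l ⊗ l, h(l, l, b), h(b, l, b)) ⊗ l, d(b ⊗ b ⊗ b ⊗ d(l) ⊗ h(b, l, l) ⊗ h(b, l, l)), b ⊗ b ⊗ h(b ⊗ l ⊗ l, h(l, l, l), d(b))) ⊗ l, l, b) ⊗ l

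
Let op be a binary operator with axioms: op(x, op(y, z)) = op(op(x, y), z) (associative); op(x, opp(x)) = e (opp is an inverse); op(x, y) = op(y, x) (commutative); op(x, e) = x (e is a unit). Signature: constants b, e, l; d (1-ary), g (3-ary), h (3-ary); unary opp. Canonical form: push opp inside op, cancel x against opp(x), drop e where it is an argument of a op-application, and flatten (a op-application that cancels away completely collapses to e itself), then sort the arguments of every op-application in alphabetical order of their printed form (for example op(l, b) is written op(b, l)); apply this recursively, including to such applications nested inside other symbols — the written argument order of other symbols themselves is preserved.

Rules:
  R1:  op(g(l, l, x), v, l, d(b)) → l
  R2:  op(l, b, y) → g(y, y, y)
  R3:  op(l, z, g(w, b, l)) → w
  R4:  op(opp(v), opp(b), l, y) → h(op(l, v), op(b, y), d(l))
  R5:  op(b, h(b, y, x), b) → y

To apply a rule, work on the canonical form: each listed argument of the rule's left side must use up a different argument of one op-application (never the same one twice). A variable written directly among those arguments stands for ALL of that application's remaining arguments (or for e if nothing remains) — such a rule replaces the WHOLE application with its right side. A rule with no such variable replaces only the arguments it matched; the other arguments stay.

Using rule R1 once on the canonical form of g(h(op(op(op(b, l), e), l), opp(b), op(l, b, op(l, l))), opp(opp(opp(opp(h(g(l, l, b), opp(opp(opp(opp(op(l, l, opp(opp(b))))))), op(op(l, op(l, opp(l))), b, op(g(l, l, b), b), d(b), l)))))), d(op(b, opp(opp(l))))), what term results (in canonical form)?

Canonical form:  g(h(op(b, l, l), opp(b), op(b, l, l, l)), h(g(l, l, b), op(b, l, l), op(b, b, d(b), g(l, l, b), l, l)), d(op(b, l)))
R1 matches:  uses d(b), g(l, l, b), l;  v := op(b, b, l), x := b
The extension variable absorbs all remaining arguments, so the whole application is rewritten.
New term:  g(h(op(b, l, l), opp(b), op(b, l, l, l)), h(g(l, l, b), op(b, l, l), l), d(op(b, l)))

Answer: g(h(op(b, l, l), opp(b), op(b, l, l, l)), h(g(l, l, b), op(b, l, l), l), d(op(b, l)))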